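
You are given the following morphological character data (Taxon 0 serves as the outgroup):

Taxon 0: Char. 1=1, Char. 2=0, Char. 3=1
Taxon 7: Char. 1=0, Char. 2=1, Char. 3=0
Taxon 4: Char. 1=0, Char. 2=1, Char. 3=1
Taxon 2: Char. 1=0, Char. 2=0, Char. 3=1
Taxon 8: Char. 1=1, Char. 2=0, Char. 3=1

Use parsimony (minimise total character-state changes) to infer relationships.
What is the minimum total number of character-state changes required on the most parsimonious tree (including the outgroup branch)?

3

Character polarity is set by the outgroup: the derived state is whichever differs from the outgroup's state, so for Char. 1, Char. 3 the derived state is '0', and for the remaining characters it is '1'.
Only Taxon 2, Taxon 4, and Taxon 7 show the derived state '0' for Char. 1, supporting them as a clade.
Char. 2: derived state '1' in Taxon 4 and Taxon 7 only — synapomorphy for {Taxon 4, Taxon 7}.
Char. 3: derived state '0' in Taxon 7 only — an autapomorphy, so it tells us nothing about relationships among taxa.
Most parsimonious ingroup topology: (((Taxon 7,Taxon 4),Taxon 2),Taxon 8).
Changes per character on this tree: Char. 1: 1; Char. 2: 1; Char. 3: 1.
Total = 3.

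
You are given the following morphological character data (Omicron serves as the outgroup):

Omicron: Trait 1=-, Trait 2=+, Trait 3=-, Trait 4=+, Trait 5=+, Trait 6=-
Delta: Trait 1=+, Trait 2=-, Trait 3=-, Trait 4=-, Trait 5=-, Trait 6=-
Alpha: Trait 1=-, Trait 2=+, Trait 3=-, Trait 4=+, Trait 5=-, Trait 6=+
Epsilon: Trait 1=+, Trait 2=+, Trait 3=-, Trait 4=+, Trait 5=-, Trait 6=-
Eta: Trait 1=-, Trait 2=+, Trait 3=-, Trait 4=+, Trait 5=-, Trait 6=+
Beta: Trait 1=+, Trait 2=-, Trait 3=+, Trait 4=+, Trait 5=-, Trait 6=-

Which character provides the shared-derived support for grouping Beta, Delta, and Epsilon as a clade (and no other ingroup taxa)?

Character polarity is set by the outgroup: the derived state is whichever differs from the outgroup's state, so for Trait 2, Trait 4, Trait 5 the derived state is '-', and for the remaining characters it is '+'.
Trait 1: derived state '+' in Beta, Delta, and Epsilon only — synapomorphy for {Beta, Delta, Epsilon}.
Only Beta and Delta show the derived state '-' for Trait 2, supporting them as a clade.
Trait 3: derived state '+' in Beta only — an autapomorphy, so it tells us nothing about relationships among taxa.
Trait 4: derived state '-' in Delta only — an autapomorphy, so it tells us nothing about relationships among taxa.
Trait 5 (derived state '-') is shared by all ingroup taxa — unites the whole ingroup.
Trait 6: derived state '+' in Alpha and Eta only — synapomorphy for {Alpha, Eta}.
Most parsimonious ingroup topology: (((Delta,Beta),Epsilon),(Alpha,Eta)).
The clade {Beta, Delta, Epsilon} is supported by Trait 1: its derived state '+' occurs in exactly those taxa and in no other taxon (including the outgroup).

Trait 1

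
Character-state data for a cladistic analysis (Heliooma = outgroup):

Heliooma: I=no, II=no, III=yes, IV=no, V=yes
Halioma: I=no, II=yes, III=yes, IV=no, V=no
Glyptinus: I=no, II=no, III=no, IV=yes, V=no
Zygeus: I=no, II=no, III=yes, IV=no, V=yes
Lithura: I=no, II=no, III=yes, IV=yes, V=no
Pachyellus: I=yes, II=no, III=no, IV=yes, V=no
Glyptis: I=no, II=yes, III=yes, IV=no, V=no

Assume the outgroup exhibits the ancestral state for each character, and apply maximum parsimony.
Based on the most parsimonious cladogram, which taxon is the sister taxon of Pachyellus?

Character polarity is set by the outgroup: the derived state is whichever differs from the outgroup's state, so for III, V the derived state is 'no', and for the remaining characters it is 'yes'.
I (derived state 'yes') is unique to Pachyellus (autapomorphy; uninformative for grouping).
II: derived state 'yes' in Glyptis and Halioma only — synapomorphy for {Glyptis, Halioma}.
III: derived state 'no' in Glyptinus and Pachyellus only — synapomorphy for {Glyptinus, Pachyellus}.
IV (derived state 'yes') is shared by Glyptinus, Lithura, and Pachyellus — a synapomorphy uniting that clade.
V (derived state 'no') is shared by Glyptinus, Glyptis, Halioma, Lithura, and Pachyellus — a synapomorphy uniting that clade.
Most parsimonious ingroup topology: (((Halioma,Glyptis),((Glyptinus,Pachyellus),Lithura)),Zygeus).
Pachyellus and Glyptinus form a cherry on this tree, so they are sister taxa.

Glyptinus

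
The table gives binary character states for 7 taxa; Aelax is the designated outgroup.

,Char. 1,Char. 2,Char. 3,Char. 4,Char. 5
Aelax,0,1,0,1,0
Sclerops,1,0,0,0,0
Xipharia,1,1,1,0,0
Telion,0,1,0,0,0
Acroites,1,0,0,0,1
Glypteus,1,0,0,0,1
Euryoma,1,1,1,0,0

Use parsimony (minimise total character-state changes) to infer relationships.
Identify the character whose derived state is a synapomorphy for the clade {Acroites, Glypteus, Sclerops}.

Character polarity is set by the outgroup: the derived state is whichever differs from the outgroup's state, so for Char. 2, Char. 4 the derived state is '0', and for the remaining characters it is '1'.
Char. 1: derived state '1' in Acroites, Euryoma, Glypteus, Sclerops, and Xipharia only — synapomorphy for {Acroites, Euryoma, Glypteus, Sclerops, Xipharia}.
Char. 2 (derived state '0') is shared by Acroites, Glypteus, and Sclerops — a synapomorphy uniting that clade.
Char. 3 (derived state '1') is shared by Euryoma and Xipharia — a synapomorphy uniting that clade.
Char. 4 (derived state '0') is shared by all ingroup taxa — unites the whole ingroup.
Only Acroites and Glypteus show the derived state '1' for Char. 5, supporting them as a clade.
Most parsimonious ingroup topology: (((Sclerops,(Acroites,Glypteus)),(Xipharia,Euryoma)),Telion).
The clade {Acroites, Glypteus, Sclerops} is supported by Char. 2: its derived state '0' occurs in exactly those taxa and in no other taxon (including the outgroup).

Char. 2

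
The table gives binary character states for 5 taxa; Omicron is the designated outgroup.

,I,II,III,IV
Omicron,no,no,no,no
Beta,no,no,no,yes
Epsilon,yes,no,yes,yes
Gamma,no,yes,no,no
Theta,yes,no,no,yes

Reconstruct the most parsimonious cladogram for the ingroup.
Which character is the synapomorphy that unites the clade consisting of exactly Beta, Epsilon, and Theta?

The outgroup has state 'no' for every character, so 'yes' is the derived state throughout.
Only Epsilon and Theta show the derived state 'yes' for I, supporting them as a clade.
II: derived state 'yes' in Gamma only — an autapomorphy, so it tells us nothing about relationships among taxa.
III (derived state 'yes') is unique to Epsilon (autapomorphy; uninformative for grouping).
IV: derived state 'yes' in Beta, Epsilon, and Theta only — synapomorphy for {Beta, Epsilon, Theta}.
Most parsimonious ingroup topology: ((Beta,(Epsilon,Theta)),Gamma).
The clade {Beta, Epsilon, Theta} is supported by IV: its derived state 'yes' occurs in exactly those taxa and in no other taxon (including the outgroup).

IV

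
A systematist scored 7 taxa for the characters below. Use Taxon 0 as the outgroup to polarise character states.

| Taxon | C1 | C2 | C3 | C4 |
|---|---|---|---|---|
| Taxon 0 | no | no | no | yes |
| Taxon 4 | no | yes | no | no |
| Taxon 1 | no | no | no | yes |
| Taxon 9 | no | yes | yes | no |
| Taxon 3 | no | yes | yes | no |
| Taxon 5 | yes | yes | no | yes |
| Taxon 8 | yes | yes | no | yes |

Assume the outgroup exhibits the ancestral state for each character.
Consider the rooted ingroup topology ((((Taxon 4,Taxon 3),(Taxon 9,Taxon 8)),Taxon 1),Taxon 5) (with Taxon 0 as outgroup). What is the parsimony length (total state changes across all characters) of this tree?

8

Map each character onto ((((Taxon 4,Taxon 3),(Taxon 9,Taxon 8)),Taxon 1),Taxon 5) (rooted by Taxon 0) and count the minimum state changes it requires (Fitch parsimony):
C1: 2; C2: 2; C3: 2; C4: 2.
Total tree length = 8.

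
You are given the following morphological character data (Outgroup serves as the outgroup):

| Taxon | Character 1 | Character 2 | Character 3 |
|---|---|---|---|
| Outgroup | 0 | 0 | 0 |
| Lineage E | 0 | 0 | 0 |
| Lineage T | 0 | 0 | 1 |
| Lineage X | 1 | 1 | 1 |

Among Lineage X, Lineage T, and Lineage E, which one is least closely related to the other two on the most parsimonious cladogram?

The outgroup has state '0' for every character, so '1' is the derived state throughout.
Character 1: derived state '1' in Lineage X only — an autapomorphy, so it tells us nothing about relationships among taxa.
Character 2: derived state '1' in Lineage X only — an autapomorphy, so it tells us nothing about relationships among taxa.
Character 3 (derived state '1') is shared by Lineage T and Lineage X — a synapomorphy uniting that clade.
Most parsimonious ingroup topology: (Lineage E,(Lineage T,Lineage X)).
Lineage T and Lineage X share a more recent common ancestor with each other than either does with Lineage E, so Lineage E is the least closely related of the three.

Lineage E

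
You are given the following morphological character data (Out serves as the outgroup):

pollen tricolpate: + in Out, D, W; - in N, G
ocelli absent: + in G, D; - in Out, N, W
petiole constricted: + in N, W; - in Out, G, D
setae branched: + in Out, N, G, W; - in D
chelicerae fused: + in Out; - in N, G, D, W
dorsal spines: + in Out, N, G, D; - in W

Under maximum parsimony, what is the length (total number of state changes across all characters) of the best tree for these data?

Character polarity is set by the outgroup: the derived state is whichever differs from the outgroup's state, so for pollen tricolpate, setae branched, chelicerae fused, dorsal spines the derived state is '-', and for the remaining characters it is '+'.
pollen tricolpate (state '-') occurs in G and N but conflicts with the nesting implied by the other characters — most parsimoniously interpreted as homoplasy.
ocelli absent (derived state '+') is shared by D and G — a synapomorphy uniting that clade.
petiole constricted (derived state '+') is shared by N and W — a synapomorphy uniting that clade.
setae branched: derived state '-' in D only — an autapomorphy, so it tells us nothing about relationships among taxa.
chelicerae fused (derived state '-') is shared by all ingroup taxa — unites the whole ingroup.
dorsal spines: derived state '-' in W only — an autapomorphy, so it tells us nothing about relationships among taxa.
Most parsimonious ingroup topology: ((N,W),(G,D)).
Changes per character on this tree: pollen tricolpate: 2; ocelli absent: 1; petiole constricted: 1; setae branched: 1; chelicerae fused: 1; dorsal spines: 1.
Total = 7.

7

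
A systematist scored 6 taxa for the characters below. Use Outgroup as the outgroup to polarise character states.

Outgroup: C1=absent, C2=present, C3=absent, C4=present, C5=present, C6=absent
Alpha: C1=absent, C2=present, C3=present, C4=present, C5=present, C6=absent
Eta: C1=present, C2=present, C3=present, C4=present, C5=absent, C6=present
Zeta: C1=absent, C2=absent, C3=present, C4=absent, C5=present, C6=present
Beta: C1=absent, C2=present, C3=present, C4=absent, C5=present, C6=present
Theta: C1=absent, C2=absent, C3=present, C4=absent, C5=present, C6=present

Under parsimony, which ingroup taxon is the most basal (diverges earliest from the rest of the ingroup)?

Character polarity is set by the outgroup: the derived state is whichever differs from the outgroup's state, so for C2, C4, C5 the derived state is 'absent', and for the remaining characters it is 'present'.
C1: derived state 'present' in Eta only — an autapomorphy, so it tells us nothing about relationships among taxa.
C2 (derived state 'absent') is shared by Theta and Zeta — a synapomorphy uniting that clade.
All ingroup taxa share the derived state 'present' for C3; it defines the ingroup but does not resolve relationships within it.
Only Beta, Theta, and Zeta show the derived state 'absent' for C4, supporting them as a clade.
C5: derived state 'absent' in Eta only — an autapomorphy, so it tells us nothing about relationships among taxa.
Only Beta, Eta, Theta, and Zeta show the derived state 'present' for C6, supporting them as a clade.
Most parsimonious ingroup topology: (Alpha,(Eta,((Zeta,Theta),Beta))).
Alpha is sister to the clade containing all other ingroup taxa, so it is the earliest-diverging (most basal) ingroup lineage.

Alpha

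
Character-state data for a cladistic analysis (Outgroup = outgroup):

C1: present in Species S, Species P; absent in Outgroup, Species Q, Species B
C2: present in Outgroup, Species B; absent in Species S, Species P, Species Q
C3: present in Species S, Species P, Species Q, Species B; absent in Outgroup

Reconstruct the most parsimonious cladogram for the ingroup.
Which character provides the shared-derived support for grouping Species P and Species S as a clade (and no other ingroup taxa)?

Character polarity is set by the outgroup: the derived state is whichever differs from the outgroup's state, so for C2 the derived state is 'absent', and for the remaining characters it is 'present'.
C1 (derived state 'present') is shared by Species P and Species S — a synapomorphy uniting that clade.
C2 (derived state 'absent') is shared by Species P, Species Q, and Species S — a synapomorphy uniting that clade.
C3 (derived state 'present') is shared by all ingroup taxa — unites the whole ingroup.
Most parsimonious ingroup topology: (((Species S,Species P),Species Q),Species B).
The clade {Species P, Species S} is supported by C1: its derived state 'present' occurs in exactly those taxa and in no other taxon (including the outgroup).

C1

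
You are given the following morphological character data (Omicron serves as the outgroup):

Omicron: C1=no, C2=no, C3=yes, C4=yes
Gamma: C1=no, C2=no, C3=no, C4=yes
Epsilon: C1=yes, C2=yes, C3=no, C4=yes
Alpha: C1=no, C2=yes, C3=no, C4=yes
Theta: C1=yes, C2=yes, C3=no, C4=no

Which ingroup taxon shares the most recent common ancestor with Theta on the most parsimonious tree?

Character polarity is set by the outgroup: the derived state is whichever differs from the outgroup's state, so for C3, C4 the derived state is 'no', and for the remaining characters it is 'yes'.
C1 (derived state 'yes') is shared by Epsilon and Theta — a synapomorphy uniting that clade.
C2: derived state 'yes' in Alpha, Epsilon, and Theta only — synapomorphy for {Alpha, Epsilon, Theta}.
C3 (derived state 'no') is shared by all ingroup taxa — unites the whole ingroup.
C4: derived state 'no' in Theta only — an autapomorphy, so it tells us nothing about relationships among taxa.
Most parsimonious ingroup topology: (Gamma,((Epsilon,Theta),Alpha)).
Theta and Epsilon form a cherry on this tree, so they are sister taxa.

Epsilon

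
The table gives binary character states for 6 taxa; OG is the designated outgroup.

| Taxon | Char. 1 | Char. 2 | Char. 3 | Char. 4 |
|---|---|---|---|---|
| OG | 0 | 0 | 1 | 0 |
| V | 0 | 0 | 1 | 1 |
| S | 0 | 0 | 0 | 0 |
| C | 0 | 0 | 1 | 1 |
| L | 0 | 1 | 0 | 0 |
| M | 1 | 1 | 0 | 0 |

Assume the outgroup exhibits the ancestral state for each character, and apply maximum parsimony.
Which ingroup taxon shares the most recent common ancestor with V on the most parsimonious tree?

C

Character polarity is set by the outgroup: the derived state is whichever differs from the outgroup's state, so for Char. 3 the derived state is '0', and for the remaining characters it is '1'.
Char. 1: derived state '1' in M only — an autapomorphy, so it tells us nothing about relationships among taxa.
Char. 2 (derived state '1') is shared by L and M — a synapomorphy uniting that clade.
Char. 3 (derived state '0') is shared by L, M, and S — a synapomorphy uniting that clade.
Only C and V show the derived state '1' for Char. 4, supporting them as a clade.
Most parsimonious ingroup topology: ((V,C),(S,(L,M))).
V and C form a cherry on this tree, so they are sister taxa.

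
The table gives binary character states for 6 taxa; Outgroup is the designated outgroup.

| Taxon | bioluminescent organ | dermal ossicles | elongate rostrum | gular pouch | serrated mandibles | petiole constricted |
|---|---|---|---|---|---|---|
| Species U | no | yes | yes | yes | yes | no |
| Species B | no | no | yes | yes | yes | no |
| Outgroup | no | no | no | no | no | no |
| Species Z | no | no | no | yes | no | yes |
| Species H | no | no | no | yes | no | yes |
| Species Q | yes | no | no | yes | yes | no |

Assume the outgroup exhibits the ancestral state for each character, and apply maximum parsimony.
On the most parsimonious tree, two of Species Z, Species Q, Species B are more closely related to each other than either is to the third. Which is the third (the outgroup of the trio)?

Species Z

The outgroup has state 'no' for every character, so 'yes' is the derived state throughout.
bioluminescent organ (derived state 'yes') is unique to Species Q (autapomorphy; uninformative for grouping).
dermal ossicles: derived state 'yes' in Species U only — an autapomorphy, so it tells us nothing about relationships among taxa.
elongate rostrum (derived state 'yes') is shared by Species B and Species U — a synapomorphy uniting that clade.
gular pouch (derived state 'yes') is shared by all ingroup taxa — unites the whole ingroup.
serrated mandibles (derived state 'yes') is shared by Species B, Species Q, and Species U — a synapomorphy uniting that clade.
Only Species H and Species Z show the derived state 'yes' for petiole constricted, supporting them as a clade.
Most parsimonious ingroup topology: (((Species B,Species U),Species Q),(Species H,Species Z)).
Species Q and Species B share a more recent common ancestor with each other than either does with Species Z, so Species Z is the least closely related of the three.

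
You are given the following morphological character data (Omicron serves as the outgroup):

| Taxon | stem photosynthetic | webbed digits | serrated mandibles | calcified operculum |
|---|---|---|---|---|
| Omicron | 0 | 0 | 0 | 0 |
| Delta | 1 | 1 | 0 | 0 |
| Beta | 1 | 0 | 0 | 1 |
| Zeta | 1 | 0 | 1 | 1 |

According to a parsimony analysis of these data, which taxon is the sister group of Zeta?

The outgroup has state '0' for every character, so '1' is the derived state throughout.
All ingroup taxa share the derived state '1' for stem photosynthetic; it defines the ingroup but does not resolve relationships within it.
webbed digits: derived state '1' in Delta only — an autapomorphy, so it tells us nothing about relationships among taxa.
serrated mandibles (derived state '1') is unique to Zeta (autapomorphy; uninformative for grouping).
Only Beta and Zeta show the derived state '1' for calcified operculum, supporting them as a clade.
Most parsimonious ingroup topology: (Delta,(Beta,Zeta)).
Zeta and Beta form a cherry on this tree, so they are sister taxa.

Beta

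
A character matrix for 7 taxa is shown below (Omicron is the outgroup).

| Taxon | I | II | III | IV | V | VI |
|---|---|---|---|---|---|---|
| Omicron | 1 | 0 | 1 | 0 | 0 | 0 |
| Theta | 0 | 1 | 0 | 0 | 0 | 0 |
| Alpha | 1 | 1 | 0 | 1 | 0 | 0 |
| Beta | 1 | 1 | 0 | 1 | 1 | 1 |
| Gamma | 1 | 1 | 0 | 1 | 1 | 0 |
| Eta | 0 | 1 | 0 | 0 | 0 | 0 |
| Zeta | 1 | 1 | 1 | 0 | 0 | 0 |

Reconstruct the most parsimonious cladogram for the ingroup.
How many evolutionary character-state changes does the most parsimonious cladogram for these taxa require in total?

6

Character polarity is set by the outgroup: the derived state is whichever differs from the outgroup's state, so for I, III the derived state is '0', and for the remaining characters it is '1'.
I (derived state '0') is shared by Eta and Theta — a synapomorphy uniting that clade.
All ingroup taxa share the derived state '1' for II; it defines the ingroup but does not resolve relationships within it.
III (derived state '0') is shared by Alpha, Beta, Eta, Gamma, and Theta — a synapomorphy uniting that clade.
Only Alpha, Beta, and Gamma show the derived state '1' for IV, supporting them as a clade.
V: derived state '1' in Beta and Gamma only — synapomorphy for {Beta, Gamma}.
VI: derived state '1' in Beta only — an autapomorphy, so it tells us nothing about relationships among taxa.
Most parsimonious ingroup topology: (((Theta,Eta),(Alpha,(Beta,Gamma))),Zeta).
Changes per character on this tree: I: 1; II: 1; III: 1; IV: 1; V: 1; VI: 1.
Total = 6.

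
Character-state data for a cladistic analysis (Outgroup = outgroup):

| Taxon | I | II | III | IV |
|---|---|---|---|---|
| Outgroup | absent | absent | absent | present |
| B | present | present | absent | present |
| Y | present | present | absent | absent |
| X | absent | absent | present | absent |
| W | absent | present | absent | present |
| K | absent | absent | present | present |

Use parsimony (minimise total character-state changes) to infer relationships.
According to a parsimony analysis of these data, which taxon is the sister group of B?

Character polarity is set by the outgroup: the derived state is whichever differs from the outgroup's state, so for IV the derived state is 'absent', and for the remaining characters it is 'present'.
I: derived state 'present' in B and Y only — synapomorphy for {B, Y}.
II (derived state 'present') is shared by B, W, and Y — a synapomorphy uniting that clade.
III: derived state 'present' in K and X only — synapomorphy for {K, X}.
IV (state 'absent') occurs in X and Y but conflicts with the nesting implied by the other characters — most parsimoniously interpreted as homoplasy.
Most parsimonious ingroup topology: (((B,Y),W),(X,K)).
B and Y form a cherry on this tree, so they are sister taxa.

Y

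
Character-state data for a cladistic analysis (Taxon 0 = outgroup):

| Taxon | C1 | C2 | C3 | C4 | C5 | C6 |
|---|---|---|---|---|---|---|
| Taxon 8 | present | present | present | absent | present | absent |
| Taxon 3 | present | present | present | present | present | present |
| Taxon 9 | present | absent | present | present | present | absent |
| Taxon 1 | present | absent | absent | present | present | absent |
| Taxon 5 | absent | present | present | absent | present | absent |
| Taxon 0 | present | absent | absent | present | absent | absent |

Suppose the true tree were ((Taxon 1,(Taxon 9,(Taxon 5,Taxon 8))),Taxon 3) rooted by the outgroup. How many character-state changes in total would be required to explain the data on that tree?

Map each character onto ((Taxon 1,(Taxon 9,(Taxon 5,Taxon 8))),Taxon 3) (rooted by Taxon 0) and count the minimum state changes it requires (Fitch parsimony):
C1: 1; C2: 2; C3: 2; C4: 1; C5: 1; C6: 1.
Total tree length = 8.

8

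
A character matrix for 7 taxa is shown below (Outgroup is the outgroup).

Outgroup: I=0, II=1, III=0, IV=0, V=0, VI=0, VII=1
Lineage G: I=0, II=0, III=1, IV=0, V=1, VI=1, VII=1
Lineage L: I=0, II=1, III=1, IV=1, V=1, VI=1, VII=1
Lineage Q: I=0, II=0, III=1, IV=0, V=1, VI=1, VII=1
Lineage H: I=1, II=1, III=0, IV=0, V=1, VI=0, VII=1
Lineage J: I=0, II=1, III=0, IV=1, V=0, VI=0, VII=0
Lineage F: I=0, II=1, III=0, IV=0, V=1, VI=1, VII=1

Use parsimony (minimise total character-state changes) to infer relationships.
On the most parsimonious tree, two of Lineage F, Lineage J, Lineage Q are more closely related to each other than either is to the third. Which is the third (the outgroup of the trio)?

Lineage J

Character polarity is set by the outgroup: the derived state is whichever differs from the outgroup's state, so for II, VII the derived state is '0', and for the remaining characters it is '1'.
I: derived state '1' in Lineage H only — an autapomorphy, so it tells us nothing about relationships among taxa.
II: derived state '0' in Lineage G and Lineage Q only — synapomorphy for {Lineage G, Lineage Q}.
Only Lineage G, Lineage L, and Lineage Q show the derived state '1' for III, supporting them as a clade.
IV groups Lineage J and Lineage L, which is incompatible with the clades supported by the remaining characters; treating it as convergent (homoplasy) costs fewer steps than any alternative tree.
V (derived state '1') is shared by Lineage F, Lineage G, Lineage H, Lineage L, and Lineage Q — a synapomorphy uniting that clade.
VI: derived state '1' in Lineage F, Lineage G, Lineage L, and Lineage Q only — synapomorphy for {Lineage F, Lineage G, Lineage L, Lineage Q}.
VII: derived state '0' in Lineage J only — an autapomorphy, so it tells us nothing about relationships among taxa.
Most parsimonious ingroup topology: (((((Lineage G,Lineage Q),Lineage L),Lineage F),Lineage H),Lineage J).
Lineage F and Lineage Q share a more recent common ancestor with each other than either does with Lineage J, so Lineage J is the least closely related of the three.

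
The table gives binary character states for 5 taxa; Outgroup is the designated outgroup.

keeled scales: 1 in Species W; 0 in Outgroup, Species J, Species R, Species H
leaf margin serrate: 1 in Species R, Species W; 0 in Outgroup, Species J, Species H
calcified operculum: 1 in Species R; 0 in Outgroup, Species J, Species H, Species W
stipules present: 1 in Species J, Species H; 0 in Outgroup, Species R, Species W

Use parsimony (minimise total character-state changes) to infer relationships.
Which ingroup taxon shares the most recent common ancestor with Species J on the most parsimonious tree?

Species H

The outgroup has state '0' for every character, so '1' is the derived state throughout.
keeled scales (derived state '1') is unique to Species W (autapomorphy; uninformative for grouping).
Only Species R and Species W show the derived state '1' for leaf margin serrate, supporting them as a clade.
calcified operculum: derived state '1' in Species R only — an autapomorphy, so it tells us nothing about relationships among taxa.
stipules present (derived state '1') is shared by Species H and Species J — a synapomorphy uniting that clade.
Most parsimonious ingroup topology: ((Species J,Species H),(Species R,Species W)).
Species J and Species H form a cherry on this tree, so they are sister taxa.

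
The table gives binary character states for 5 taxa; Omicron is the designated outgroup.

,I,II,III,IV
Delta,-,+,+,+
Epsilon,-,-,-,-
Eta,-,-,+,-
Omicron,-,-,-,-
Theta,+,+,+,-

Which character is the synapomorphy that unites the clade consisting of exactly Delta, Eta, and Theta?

III

The outgroup has state '-' for every character, so '+' is the derived state throughout.
I (derived state '+') is unique to Theta (autapomorphy; uninformative for grouping).
Only Delta and Theta show the derived state '+' for II, supporting them as a clade.
III (derived state '+') is shared by Delta, Eta, and Theta — a synapomorphy uniting that clade.
IV (derived state '+') is unique to Delta (autapomorphy; uninformative for grouping).
Most parsimonious ingroup topology: (Epsilon,(Eta,(Delta,Theta))).
The clade {Delta, Eta, Theta} is supported by III: its derived state '+' occurs in exactly those taxa and in no other taxon (including the outgroup).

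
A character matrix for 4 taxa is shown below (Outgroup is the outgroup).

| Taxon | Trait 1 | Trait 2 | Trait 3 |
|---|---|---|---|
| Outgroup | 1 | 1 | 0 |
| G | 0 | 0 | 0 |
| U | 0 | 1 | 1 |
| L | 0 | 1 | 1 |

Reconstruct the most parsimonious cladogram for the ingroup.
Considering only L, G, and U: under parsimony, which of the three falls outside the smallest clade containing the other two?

Character polarity is set by the outgroup: the derived state is whichever differs from the outgroup's state, so for Trait 1, Trait 2 the derived state is '0', and for the remaining characters it is '1'.
All ingroup taxa share the derived state '0' for Trait 1; it defines the ingroup but does not resolve relationships within it.
Trait 2 (derived state '0') is unique to G (autapomorphy; uninformative for grouping).
Trait 3: derived state '1' in L and U only — synapomorphy for {L, U}.
Most parsimonious ingroup topology: (G,(U,L)).
U and L share a more recent common ancestor with each other than either does with G, so G is the least closely related of the three.

G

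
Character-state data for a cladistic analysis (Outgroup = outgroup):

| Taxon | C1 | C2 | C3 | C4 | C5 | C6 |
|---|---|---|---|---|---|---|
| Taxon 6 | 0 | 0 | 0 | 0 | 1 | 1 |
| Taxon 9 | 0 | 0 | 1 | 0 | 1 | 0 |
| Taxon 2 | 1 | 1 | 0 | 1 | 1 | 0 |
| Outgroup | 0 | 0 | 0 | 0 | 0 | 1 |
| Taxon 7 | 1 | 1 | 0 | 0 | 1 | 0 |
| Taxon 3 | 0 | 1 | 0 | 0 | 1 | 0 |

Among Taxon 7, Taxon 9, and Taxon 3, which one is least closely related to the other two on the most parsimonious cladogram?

Taxon 9

Character polarity is set by the outgroup: the derived state is whichever differs from the outgroup's state, so for C6 the derived state is '0', and for the remaining characters it is '1'.
C1 (derived state '1') is shared by Taxon 2 and Taxon 7 — a synapomorphy uniting that clade.
Only Taxon 2, Taxon 3, and Taxon 7 show the derived state '1' for C2, supporting them as a clade.
C3: derived state '1' in Taxon 9 only — an autapomorphy, so it tells us nothing about relationships among taxa.
C4 (derived state '1') is unique to Taxon 2 (autapomorphy; uninformative for grouping).
All ingroup taxa share the derived state '1' for C5; it defines the ingroup but does not resolve relationships within it.
Only Taxon 2, Taxon 3, Taxon 7, and Taxon 9 show the derived state '0' for C6, supporting them as a clade.
Most parsimonious ingroup topology: ((((Taxon 2,Taxon 7),Taxon 3),Taxon 9),Taxon 6).
Taxon 3 and Taxon 7 share a more recent common ancestor with each other than either does with Taxon 9, so Taxon 9 is the least closely related of the three.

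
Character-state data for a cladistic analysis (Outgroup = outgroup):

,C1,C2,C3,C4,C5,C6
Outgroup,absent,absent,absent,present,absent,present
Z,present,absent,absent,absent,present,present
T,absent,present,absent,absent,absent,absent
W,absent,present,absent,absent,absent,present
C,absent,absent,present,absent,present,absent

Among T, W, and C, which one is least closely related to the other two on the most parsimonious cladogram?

C

Character polarity is set by the outgroup: the derived state is whichever differs from the outgroup's state, so for C4, C6 the derived state is 'absent', and for the remaining characters it is 'present'.
C1 (derived state 'present') is unique to Z (autapomorphy; uninformative for grouping).
C2: derived state 'present' in T and W only — synapomorphy for {T, W}.
C3 (derived state 'present') is unique to C (autapomorphy; uninformative for grouping).
C4 (derived state 'absent') is shared by all ingroup taxa — unites the whole ingroup.
C5 (derived state 'present') is shared by C and Z — a synapomorphy uniting that clade.
C6 groups C and T, which is incompatible with the clades supported by the remaining characters; treating it as convergent (homoplasy) costs fewer steps than any alternative tree.
Most parsimonious ingroup topology: ((Z,C),(T,W)).
W and T share a more recent common ancestor with each other than either does with C, so C is the least closely related of the three.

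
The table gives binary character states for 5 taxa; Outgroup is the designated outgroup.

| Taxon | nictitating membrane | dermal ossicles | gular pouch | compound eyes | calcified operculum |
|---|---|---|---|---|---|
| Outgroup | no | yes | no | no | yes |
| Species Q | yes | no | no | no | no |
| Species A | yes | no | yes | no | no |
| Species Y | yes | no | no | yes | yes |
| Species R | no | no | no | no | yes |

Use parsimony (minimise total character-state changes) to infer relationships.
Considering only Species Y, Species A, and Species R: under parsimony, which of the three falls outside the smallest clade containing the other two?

Species R

Character polarity is set by the outgroup: the derived state is whichever differs from the outgroup's state, so for dermal ossicles, calcified operculum the derived state is 'no', and for the remaining characters it is 'yes'.
Only Species A, Species Q, and Species Y show the derived state 'yes' for nictitating membrane, supporting them as a clade.
dermal ossicles (derived state 'no') is shared by all ingroup taxa — unites the whole ingroup.
gular pouch (derived state 'yes') is unique to Species A (autapomorphy; uninformative for grouping).
compound eyes: derived state 'yes' in Species Y only — an autapomorphy, so it tells us nothing about relationships among taxa.
calcified operculum: derived state 'no' in Species A and Species Q only — synapomorphy for {Species A, Species Q}.
Most parsimonious ingroup topology: (((Species Q,Species A),Species Y),Species R).
Species A and Species Y share a more recent common ancestor with each other than either does with Species R, so Species R is the least closely related of the three.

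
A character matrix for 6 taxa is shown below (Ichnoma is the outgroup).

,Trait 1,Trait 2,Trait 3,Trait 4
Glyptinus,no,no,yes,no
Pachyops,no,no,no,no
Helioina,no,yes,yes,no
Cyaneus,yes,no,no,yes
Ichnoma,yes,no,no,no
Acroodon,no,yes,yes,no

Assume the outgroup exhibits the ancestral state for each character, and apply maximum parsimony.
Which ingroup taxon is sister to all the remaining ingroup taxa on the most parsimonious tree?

Character polarity is set by the outgroup: the derived state is whichever differs from the outgroup's state, so for Trait 1 the derived state is 'no', and for the remaining characters it is 'yes'.
Only Acroodon, Glyptinus, Helioina, and Pachyops show the derived state 'no' for Trait 1, supporting them as a clade.
Only Acroodon and Helioina show the derived state 'yes' for Trait 2, supporting them as a clade.
Only Acroodon, Glyptinus, and Helioina show the derived state 'yes' for Trait 3, supporting them as a clade.
Trait 4: derived state 'yes' in Cyaneus only — an autapomorphy, so it tells us nothing about relationships among taxa.
Most parsimonious ingroup topology: ((((Acroodon,Helioina),Glyptinus),Pachyops),Cyaneus).
Cyaneus is sister to the clade containing all other ingroup taxa, so it is the earliest-diverging (most basal) ingroup lineage.

Cyaneus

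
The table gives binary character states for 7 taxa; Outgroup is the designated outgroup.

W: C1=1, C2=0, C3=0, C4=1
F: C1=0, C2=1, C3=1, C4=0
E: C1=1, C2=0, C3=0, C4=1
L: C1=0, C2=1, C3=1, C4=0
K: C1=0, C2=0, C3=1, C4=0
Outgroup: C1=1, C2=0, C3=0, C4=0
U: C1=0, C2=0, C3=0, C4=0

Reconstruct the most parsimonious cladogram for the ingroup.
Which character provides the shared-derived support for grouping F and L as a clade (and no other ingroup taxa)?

Character polarity is set by the outgroup: the derived state is whichever differs from the outgroup's state, so for C1 the derived state is '0', and for the remaining characters it is '1'.
Only F, K, L, and U show the derived state '0' for C1, supporting them as a clade.
Only F and L show the derived state '1' for C2, supporting them as a clade.
C3 (derived state '1') is shared by F, K, and L — a synapomorphy uniting that clade.
Only E and W show the derived state '1' for C4, supporting them as a clade.
Most parsimonious ingroup topology: ((U,(K,(F,L))),(E,W)).
The clade {F, L} is supported by C2: its derived state '1' occurs in exactly those taxa and in no other taxon (including the outgroup).

C2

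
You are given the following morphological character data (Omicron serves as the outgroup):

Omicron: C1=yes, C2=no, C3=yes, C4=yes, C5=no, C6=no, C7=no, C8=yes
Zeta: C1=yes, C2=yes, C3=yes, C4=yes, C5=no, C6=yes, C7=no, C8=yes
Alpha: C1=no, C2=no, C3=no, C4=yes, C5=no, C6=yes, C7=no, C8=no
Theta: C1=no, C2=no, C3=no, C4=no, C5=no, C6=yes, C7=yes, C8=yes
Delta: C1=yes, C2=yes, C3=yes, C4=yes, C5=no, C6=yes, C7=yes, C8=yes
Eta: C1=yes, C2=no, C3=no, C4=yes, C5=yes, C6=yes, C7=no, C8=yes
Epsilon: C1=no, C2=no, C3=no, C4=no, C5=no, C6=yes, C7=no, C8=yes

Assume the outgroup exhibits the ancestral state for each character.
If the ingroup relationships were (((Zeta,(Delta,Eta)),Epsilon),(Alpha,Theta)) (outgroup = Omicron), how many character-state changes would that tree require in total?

14

Map each character onto (((Zeta,(Delta,Eta)),Epsilon),(Alpha,Theta)) (rooted by Omicron) and count the minimum state changes it requires (Fitch parsimony):
C1: 2; C2: 2; C3: 3; C4: 2; C5: 1; C6: 1; C7: 2; C8: 1.
Total tree length = 14.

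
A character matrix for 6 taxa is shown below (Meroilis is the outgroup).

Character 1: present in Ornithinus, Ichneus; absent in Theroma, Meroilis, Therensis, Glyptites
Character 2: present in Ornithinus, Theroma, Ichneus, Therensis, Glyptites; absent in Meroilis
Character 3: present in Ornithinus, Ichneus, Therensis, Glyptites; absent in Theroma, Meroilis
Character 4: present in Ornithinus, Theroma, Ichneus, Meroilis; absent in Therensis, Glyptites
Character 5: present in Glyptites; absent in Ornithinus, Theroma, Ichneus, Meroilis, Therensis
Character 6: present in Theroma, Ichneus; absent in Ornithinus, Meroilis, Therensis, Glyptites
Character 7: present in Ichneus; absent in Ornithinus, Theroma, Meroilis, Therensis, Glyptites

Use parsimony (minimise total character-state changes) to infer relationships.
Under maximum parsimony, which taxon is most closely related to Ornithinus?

Character polarity is set by the outgroup: the derived state is whichever differs from the outgroup's state, so for Character 4 the derived state is 'absent', and for the remaining characters it is 'present'.
Character 1: derived state 'present' in Ichneus and Ornithinus only — synapomorphy for {Ichneus, Ornithinus}.
All ingroup taxa share the derived state 'present' for Character 2; it defines the ingroup but does not resolve relationships within it.
Character 3 (derived state 'present') is shared by Glyptites, Ichneus, Ornithinus, and Therensis — a synapomorphy uniting that clade.
Character 4 (derived state 'absent') is shared by Glyptites and Therensis — a synapomorphy uniting that clade.
Character 5 (derived state 'present') is unique to Glyptites (autapomorphy; uninformative for grouping).
Character 6 (state 'present') occurs in Ichneus and Theroma but conflicts with the nesting implied by the other characters — most parsimoniously interpreted as homoplasy.
Character 7 (derived state 'present') is unique to Ichneus (autapomorphy; uninformative for grouping).
Most parsimonious ingroup topology: (((Therensis,Glyptites),(Ichneus,Ornithinus)),Theroma).
Ornithinus and Ichneus form a cherry on this tree, so they are sister taxa.

Ichneus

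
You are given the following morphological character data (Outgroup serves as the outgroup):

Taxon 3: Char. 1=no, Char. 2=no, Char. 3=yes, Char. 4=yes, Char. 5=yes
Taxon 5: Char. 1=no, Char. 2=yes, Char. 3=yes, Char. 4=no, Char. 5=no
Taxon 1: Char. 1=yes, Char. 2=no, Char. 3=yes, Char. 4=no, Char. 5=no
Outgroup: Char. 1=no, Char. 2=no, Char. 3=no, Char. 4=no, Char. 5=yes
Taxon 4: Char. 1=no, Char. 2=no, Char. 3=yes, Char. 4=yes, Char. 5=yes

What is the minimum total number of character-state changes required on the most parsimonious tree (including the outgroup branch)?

Character polarity is set by the outgroup: the derived state is whichever differs from the outgroup's state, so for Char. 5 the derived state is 'no', and for the remaining characters it is 'yes'.
Char. 1: derived state 'yes' in Taxon 1 only — an autapomorphy, so it tells us nothing about relationships among taxa.
Char. 2: derived state 'yes' in Taxon 5 only — an autapomorphy, so it tells us nothing about relationships among taxa.
All ingroup taxa share the derived state 'yes' for Char. 3; it defines the ingroup but does not resolve relationships within it.
Char. 4 (derived state 'yes') is shared by Taxon 3 and Taxon 4 — a synapomorphy uniting that clade.
Only Taxon 1 and Taxon 5 show the derived state 'no' for Char. 5, supporting them as a clade.
Most parsimonious ingroup topology: ((Taxon 4,Taxon 3),(Taxon 1,Taxon 5)).
Changes per character on this tree: Char. 1: 1; Char. 2: 1; Char. 3: 1; Char. 4: 1; Char. 5: 1.
Total = 5.

5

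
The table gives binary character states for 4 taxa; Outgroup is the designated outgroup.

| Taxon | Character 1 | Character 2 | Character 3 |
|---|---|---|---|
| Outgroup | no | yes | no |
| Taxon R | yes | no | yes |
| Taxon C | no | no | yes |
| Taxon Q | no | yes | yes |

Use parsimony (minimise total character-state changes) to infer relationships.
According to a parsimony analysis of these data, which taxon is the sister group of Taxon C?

Taxon R

Character polarity is set by the outgroup: the derived state is whichever differs from the outgroup's state, so for Character 2 the derived state is 'no', and for the remaining characters it is 'yes'.
Character 1 (derived state 'yes') is unique to Taxon R (autapomorphy; uninformative for grouping).
Only Taxon C and Taxon R show the derived state 'no' for Character 2, supporting them as a clade.
All ingroup taxa share the derived state 'yes' for Character 3; it defines the ingroup but does not resolve relationships within it.
Most parsimonious ingroup topology: ((Taxon R,Taxon C),Taxon Q).
Taxon C and Taxon R form a cherry on this tree, so they are sister taxa.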